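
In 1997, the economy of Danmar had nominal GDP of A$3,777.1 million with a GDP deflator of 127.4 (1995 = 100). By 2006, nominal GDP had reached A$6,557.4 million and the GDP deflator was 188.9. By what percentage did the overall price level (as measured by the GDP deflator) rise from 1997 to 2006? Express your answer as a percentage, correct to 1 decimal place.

48.3%

Price-level change = 188.9 / 127.4 − 1 = 0.4827.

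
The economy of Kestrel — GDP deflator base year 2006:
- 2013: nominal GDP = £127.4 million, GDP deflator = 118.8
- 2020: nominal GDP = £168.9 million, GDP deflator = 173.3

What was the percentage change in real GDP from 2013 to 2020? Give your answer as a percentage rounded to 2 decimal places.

-9.12%

Deflate each year: 2013 → 127.4/1.188 = 107.24; 2020 → 168.9/1.733 = 97.46.
So real GDP changed by 97.46/107.24 − 1 = -0.0912, i.e. -9.12%.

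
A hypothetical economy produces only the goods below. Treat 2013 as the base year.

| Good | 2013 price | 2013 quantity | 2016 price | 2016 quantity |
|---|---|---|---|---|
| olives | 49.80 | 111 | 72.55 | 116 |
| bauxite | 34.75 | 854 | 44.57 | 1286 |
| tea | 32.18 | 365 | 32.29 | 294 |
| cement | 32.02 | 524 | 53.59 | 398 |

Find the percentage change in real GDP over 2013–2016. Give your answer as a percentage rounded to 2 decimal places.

14.03%

Real GDP 2013 = Nominal GDP 2013 = 49.80·111 + 34.75·854 + 32.18·365 + 32.02·524 = 63728.48.
Real GDP 2016 (at 2013 prices) = 49.80·116 + 34.75·1286 + 32.18·294 + 32.02·398 = 72670.18.
Real growth = 72670.18/63728.48 − 1 = 0.1403.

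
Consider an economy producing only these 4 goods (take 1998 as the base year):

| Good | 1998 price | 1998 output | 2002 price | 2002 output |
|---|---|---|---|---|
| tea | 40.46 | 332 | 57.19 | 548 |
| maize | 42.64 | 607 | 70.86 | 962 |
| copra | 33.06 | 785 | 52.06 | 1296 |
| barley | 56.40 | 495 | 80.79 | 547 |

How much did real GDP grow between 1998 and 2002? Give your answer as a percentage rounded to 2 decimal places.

46.90%

Real GDP 1998 = Nominal GDP 1998 = 40.46·332 + 42.64·607 + 33.06·785 + 56.40·495 = 93185.30.
Real GDP 2002 (at 1998 prices) = 40.46·548 + 42.64·962 + 33.06·1296 + 56.40·547 = 136888.32.
Real growth = 136888.32/93185.30 − 1 = 0.4690.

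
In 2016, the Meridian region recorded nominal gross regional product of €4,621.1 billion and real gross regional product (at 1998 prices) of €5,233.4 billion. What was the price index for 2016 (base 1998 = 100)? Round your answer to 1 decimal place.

price index = (Nominal / Real) × 100 = 4621.1 / 5233.4 × 100 = 88.30.

88.3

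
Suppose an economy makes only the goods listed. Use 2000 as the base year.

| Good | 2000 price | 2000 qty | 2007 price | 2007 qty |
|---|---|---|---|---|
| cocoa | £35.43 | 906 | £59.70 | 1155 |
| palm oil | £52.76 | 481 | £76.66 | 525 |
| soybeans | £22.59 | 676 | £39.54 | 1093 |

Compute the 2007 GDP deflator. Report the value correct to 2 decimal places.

Nominal GDP 2007 = 59.70·1155 + 76.66·525 + 39.54·1093 = 152417.22.
Real GDP 2007 (at 2000 prices) = 35.43·1155 + 52.76·525 + 22.59·1093 = 93311.52.
Deflator = Nominal/Real × 100 = 152417.22/93311.52 × 100 = 163.342.

163.34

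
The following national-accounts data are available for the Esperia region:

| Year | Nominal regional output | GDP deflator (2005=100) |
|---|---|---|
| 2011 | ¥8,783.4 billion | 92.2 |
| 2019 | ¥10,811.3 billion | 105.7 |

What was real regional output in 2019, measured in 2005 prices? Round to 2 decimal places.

Real regional output = Nominal / (GDP deflator/100) = 10811.3 / 1.057 = 10228.29.

¥10,228.29 billion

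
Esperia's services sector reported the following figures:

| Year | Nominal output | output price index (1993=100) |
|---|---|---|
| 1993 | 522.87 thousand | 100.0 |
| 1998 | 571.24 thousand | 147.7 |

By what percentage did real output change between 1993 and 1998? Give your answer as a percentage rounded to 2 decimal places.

Deflate each year: 1993 → 522.87/1.000 = 522.87; 1998 → 571.24/1.477 = 386.76.
So real output changed by 386.76/522.87 − 1 = -0.2603, i.e. -26.03%.

-26.03%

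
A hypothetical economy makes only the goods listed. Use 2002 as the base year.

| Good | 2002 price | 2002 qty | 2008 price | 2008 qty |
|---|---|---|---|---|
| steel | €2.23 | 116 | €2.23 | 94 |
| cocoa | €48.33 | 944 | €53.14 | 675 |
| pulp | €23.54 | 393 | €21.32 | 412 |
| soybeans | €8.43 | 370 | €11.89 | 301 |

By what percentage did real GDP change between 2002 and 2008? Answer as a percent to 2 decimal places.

Real GDP 2002 = Nominal GDP 2002 = 2.23·116 + 48.33·944 + 23.54·393 + 8.43·370 = 58252.52.
Real GDP 2008 (at 2002 prices) = 2.23·94 + 48.33·675 + 23.54·412 + 8.43·301 = 45068.28.
Real growth = 45068.28/58252.52 − 1 = -0.2263.

-22.63%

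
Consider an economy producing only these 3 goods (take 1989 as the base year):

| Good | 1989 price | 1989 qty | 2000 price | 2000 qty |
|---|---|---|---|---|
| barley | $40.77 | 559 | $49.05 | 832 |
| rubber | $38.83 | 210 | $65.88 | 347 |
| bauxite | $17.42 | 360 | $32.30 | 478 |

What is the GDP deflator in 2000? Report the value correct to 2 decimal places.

141.97

Nominal GDP 2000 = 49.05·832 + 65.88·347 + 32.30·478 = 79109.36.
Real GDP 2000 (at 1989 prices) = 40.77·832 + 38.83·347 + 17.42·478 = 55721.41.
Deflator = Nominal/Real × 100 = 79109.36/55721.41 × 100 = 141.973.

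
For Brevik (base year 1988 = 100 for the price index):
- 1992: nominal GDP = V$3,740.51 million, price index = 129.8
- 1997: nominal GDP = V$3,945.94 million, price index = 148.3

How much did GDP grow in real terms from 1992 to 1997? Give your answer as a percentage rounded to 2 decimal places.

Deflate each year: 1992 → 3740.51/1.298 = 2881.75; 1997 → 3945.94/1.483 = 2660.78.
So real GDP changed by 2660.78/2881.75 − 1 = -0.0767, i.e. -7.67%.

-7.67%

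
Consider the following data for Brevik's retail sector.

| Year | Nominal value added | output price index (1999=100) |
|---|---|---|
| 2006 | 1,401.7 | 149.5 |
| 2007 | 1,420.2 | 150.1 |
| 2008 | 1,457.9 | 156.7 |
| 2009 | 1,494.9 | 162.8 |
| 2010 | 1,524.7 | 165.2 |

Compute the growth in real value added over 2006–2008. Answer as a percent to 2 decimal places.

-0.77%

Real value added 2006 = 1401.7/1.495 = 937.59.
Real value added 2008 = 1457.9/1.567 = 930.38.
Change = 930.38/937.59 − 1 = -0.0077.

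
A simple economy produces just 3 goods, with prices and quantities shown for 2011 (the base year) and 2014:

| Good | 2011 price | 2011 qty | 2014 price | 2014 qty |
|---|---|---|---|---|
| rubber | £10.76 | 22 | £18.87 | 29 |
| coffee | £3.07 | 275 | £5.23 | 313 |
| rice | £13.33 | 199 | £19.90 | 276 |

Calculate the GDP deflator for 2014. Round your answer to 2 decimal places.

Nominal GDP 2014 = 18.87·29 + 5.23·313 + 19.90·276 = 7676.62.
Real GDP 2014 (at 2011 prices) = 10.76·29 + 3.07·313 + 13.33·276 = 4952.03.
Deflator = Nominal/Real × 100 = 7676.62/4952.03 × 100 = 155.020.

155.02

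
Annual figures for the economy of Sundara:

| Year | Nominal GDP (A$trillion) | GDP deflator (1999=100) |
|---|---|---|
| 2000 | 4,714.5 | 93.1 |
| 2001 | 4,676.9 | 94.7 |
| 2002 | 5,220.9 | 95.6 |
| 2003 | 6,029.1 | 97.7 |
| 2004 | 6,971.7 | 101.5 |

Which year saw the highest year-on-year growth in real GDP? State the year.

2003

2001: real = 4676.9/0.947 = 4938.65; growth vs 2000 (5063.91) = -2.47%.
2002: real = 5220.9/0.956 = 5461.19; growth vs 2001 (4938.65) = 10.58%.
2003: real = 6029.1/0.977 = 6171.03; growth vs 2002 (5461.19) = 13.00%.
2004: real = 6971.7/1.015 = 6868.67; growth vs 2003 (6171.03) = 11.31%.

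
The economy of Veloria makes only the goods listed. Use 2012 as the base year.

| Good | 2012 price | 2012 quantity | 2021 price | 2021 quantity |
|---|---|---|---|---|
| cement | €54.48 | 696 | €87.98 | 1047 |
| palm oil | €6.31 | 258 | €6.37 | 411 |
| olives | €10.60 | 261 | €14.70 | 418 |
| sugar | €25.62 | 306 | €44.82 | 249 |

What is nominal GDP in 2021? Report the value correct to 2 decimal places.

Nominal GDP 2021 = Σ (p_2021 × q_2021) = 87.98·1047 + 6.37·411 + 14.70·418 + 44.82·249 = 112037.91.

€112037.91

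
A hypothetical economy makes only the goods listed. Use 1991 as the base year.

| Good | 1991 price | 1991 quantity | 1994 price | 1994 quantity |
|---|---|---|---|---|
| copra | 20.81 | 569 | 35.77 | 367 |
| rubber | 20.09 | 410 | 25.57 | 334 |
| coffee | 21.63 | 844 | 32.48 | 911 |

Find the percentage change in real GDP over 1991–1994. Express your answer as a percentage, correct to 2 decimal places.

Real GDP 1991 = Nominal GDP 1991 = 20.81·569 + 20.09·410 + 21.63·844 = 38333.51.
Real GDP 1994 (at 1991 prices) = 20.81·367 + 20.09·334 + 21.63·911 = 34052.26.
Real growth = 34052.26/38333.51 − 1 = -0.1117.

-11.17%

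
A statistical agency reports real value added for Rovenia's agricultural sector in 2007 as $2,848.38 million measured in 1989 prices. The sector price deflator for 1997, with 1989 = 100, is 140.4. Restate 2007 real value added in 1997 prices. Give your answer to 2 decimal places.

$3,999.13 million

Real value added in 1997 prices = Real value added in 1989 prices × (P_1997/P_1989) = 2848.38 × 1.404 = 3999.13.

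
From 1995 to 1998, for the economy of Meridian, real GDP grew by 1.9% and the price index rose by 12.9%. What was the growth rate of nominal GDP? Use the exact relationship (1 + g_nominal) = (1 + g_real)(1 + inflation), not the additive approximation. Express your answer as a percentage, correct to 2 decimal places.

(1 + g_nom) = (1 + g_real)(1 + π) = 1.0190 × 1.1290 = 1.15045.

15.05%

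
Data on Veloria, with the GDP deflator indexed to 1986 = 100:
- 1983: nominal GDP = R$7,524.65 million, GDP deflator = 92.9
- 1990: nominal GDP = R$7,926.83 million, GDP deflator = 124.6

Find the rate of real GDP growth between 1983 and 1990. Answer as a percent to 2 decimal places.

-21.46%

Real GDP 1983 = 7524.65 / 0.929 = 8099.73.
Real GDP 1990 = 7926.83 / 1.246 = 6361.82.
Real growth = 6361.82 / 8099.73 − 1 = -0.2146.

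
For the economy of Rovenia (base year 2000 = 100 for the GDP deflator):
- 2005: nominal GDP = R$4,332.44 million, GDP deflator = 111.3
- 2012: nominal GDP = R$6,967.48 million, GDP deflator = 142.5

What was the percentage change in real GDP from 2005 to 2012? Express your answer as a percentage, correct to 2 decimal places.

Deflate each year: 2005 → 4332.44/1.113 = 3892.58; 2012 → 6967.48/1.425 = 4889.46.
So real GDP changed by 4889.46/3892.58 − 1 = 0.2561, i.e. 25.61%.

25.61%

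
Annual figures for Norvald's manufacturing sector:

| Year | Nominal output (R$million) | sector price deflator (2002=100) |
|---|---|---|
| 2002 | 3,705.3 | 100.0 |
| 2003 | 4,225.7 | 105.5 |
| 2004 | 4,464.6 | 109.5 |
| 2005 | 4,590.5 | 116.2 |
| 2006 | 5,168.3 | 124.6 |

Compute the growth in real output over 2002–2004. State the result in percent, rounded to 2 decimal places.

Real output 2002 = 3705.3/1.000 = 3705.30.
Real output 2004 = 4464.6/1.095 = 4077.26.
Change = 4077.26/3705.30 − 1 = 0.1004.

10.04%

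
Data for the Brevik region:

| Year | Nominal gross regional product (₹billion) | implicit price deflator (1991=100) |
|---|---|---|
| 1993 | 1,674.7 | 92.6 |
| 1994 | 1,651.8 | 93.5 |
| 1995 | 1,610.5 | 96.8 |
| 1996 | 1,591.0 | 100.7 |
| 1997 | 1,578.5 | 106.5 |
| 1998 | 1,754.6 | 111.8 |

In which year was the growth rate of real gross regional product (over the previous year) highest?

1994: real = 1651.8/0.935 = 1766.63; growth vs 1993 (1808.53) = -2.32%.
1995: real = 1610.5/0.968 = 1663.74; growth vs 1994 (1766.63) = -5.82%.
1996: real = 1591.0/1.007 = 1579.94; growth vs 1995 (1663.74) = -5.04%.
1997: real = 1578.5/1.065 = 1482.16; growth vs 1996 (1579.94) = -6.19%.
1998: real = 1754.6/1.118 = 1569.41; growth vs 1997 (1482.16) = 5.89%.

1998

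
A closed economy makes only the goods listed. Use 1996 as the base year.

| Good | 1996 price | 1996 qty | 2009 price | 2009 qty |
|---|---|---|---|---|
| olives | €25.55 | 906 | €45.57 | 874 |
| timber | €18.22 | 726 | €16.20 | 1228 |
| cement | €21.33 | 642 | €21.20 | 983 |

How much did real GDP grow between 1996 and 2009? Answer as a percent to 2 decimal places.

31.16%

Real GDP 1996 = Nominal GDP 1996 = 25.55·906 + 18.22·726 + 21.33·642 = 50069.88.
Real GDP 2009 (at 1996 prices) = 25.55·874 + 18.22·1228 + 21.33·983 = 65672.25.
Real growth = 65672.25/50069.88 − 1 = 0.3116.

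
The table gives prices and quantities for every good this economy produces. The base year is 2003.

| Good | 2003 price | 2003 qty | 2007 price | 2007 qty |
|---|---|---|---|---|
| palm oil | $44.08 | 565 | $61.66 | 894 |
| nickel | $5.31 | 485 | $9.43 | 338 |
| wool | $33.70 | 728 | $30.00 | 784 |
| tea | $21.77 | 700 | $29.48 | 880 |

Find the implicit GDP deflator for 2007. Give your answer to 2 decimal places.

124.19

Nominal GDP 2007 = 61.66·894 + 9.43·338 + 30.00·784 + 29.48·880 = 107773.78.
Real GDP 2007 (at 2003 prices) = 44.08·894 + 5.31·338 + 33.70·784 + 21.77·880 = 86780.70.
Deflator = Nominal/Real × 100 = 107773.78/86780.70 × 100 = 124.191.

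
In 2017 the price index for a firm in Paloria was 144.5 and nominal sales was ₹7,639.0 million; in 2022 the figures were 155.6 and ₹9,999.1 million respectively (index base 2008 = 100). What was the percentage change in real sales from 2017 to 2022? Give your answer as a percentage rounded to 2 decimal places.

Deflate each year: 2017 → 7639.0/1.445 = 5286.51; 2022 → 9999.1/1.556 = 6426.16.
So real sales changed by 6426.16/5286.51 − 1 = 0.2156, i.e. 21.56%.

21.56%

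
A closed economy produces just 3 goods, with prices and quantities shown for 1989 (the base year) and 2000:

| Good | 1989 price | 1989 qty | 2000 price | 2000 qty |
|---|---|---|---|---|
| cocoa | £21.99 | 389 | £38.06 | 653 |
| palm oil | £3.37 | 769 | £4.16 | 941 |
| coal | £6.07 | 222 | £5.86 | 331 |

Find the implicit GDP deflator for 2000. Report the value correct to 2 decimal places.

157.15

Nominal GDP 2000 = 38.06·653 + 4.16·941 + 5.86·331 = 30707.40.
Real GDP 2000 (at 1989 prices) = 21.99·653 + 3.37·941 + 6.07·331 = 19539.81.
Deflator = Nominal/Real × 100 = 30707.40/19539.81 × 100 = 157.153.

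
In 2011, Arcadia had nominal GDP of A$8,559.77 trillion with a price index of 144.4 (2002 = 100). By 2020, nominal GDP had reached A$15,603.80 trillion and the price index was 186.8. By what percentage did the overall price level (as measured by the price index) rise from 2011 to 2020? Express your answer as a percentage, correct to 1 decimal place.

29.4%

Price-level change = 186.8 / 144.4 − 1 = 0.2936.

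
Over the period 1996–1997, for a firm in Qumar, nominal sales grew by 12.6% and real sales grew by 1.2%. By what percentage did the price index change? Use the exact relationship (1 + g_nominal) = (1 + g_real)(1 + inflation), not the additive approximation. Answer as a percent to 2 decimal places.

11.26%

(1 + g_nom) = (1 + g_real)(1 + π), so π = 1.1260 / 1.0120 − 1 = 0.11265.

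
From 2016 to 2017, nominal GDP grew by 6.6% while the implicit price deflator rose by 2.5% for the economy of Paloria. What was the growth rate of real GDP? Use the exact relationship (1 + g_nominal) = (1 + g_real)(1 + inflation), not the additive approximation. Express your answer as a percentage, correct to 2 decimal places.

4.00%

(1 + g_nom) = (1 + g_real)(1 + π), so g_real = 1.0660 / 1.0250 − 1 = 0.04000.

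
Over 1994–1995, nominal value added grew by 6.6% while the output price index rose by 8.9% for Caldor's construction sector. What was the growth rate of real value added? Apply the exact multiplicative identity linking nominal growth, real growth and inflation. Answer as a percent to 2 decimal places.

(1 + g_nom) = (1 + g_real)(1 + π), so g_real = 1.0660 / 1.0890 − 1 = -0.02112.

-2.11%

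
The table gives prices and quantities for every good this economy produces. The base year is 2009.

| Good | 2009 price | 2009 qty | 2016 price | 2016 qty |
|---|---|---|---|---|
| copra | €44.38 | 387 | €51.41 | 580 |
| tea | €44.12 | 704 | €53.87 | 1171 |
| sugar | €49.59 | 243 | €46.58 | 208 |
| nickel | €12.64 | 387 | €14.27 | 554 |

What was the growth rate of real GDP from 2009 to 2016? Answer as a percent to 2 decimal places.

Real GDP 2009 = Nominal GDP 2009 = 44.38·387 + 44.12·704 + 49.59·243 + 12.64·387 = 65177.59.
Real GDP 2016 (at 2009 prices) = 44.38·580 + 44.12·1171 + 49.59·208 + 12.64·554 = 94722.20.
Real growth = 94722.20/65177.59 − 1 = 0.4533.

45.33%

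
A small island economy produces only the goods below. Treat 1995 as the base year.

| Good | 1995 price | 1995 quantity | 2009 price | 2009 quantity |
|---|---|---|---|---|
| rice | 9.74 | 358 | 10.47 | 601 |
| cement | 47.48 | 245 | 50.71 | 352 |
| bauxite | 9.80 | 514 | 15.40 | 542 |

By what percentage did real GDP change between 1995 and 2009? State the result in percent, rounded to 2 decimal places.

38.31%

Real GDP 1995 = Nominal GDP 1995 = 9.74·358 + 47.48·245 + 9.80·514 = 20156.72.
Real GDP 2009 (at 1995 prices) = 9.74·601 + 47.48·352 + 9.80·542 = 27878.30.
Real growth = 27878.30/20156.72 − 1 = 0.3831.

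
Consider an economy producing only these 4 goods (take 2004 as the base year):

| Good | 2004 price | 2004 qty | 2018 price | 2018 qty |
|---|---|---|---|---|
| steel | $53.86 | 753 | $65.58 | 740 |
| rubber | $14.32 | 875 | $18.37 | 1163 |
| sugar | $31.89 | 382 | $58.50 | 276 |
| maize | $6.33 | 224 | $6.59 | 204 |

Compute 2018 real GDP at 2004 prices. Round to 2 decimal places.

$66603.52

Real GDP 2018 = Σ (p_2004 × q_2018) = 53.86·740 + 14.32·1163 + 31.89·276 + 6.33·204 = 66603.52.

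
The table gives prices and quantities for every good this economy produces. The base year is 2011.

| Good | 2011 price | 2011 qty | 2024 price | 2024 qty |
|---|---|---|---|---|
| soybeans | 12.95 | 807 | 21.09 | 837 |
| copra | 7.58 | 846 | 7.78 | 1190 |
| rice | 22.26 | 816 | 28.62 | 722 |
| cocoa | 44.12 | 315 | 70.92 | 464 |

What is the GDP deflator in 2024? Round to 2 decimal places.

Nominal GDP 2024 = 21.09·837 + 7.78·1190 + 28.62·722 + 70.92·464 = 80481.05.
Real GDP 2024 (at 2011 prices) = 12.95·837 + 7.58·1190 + 22.26·722 + 44.12·464 = 56402.75.
Deflator = Nominal/Real × 100 = 80481.05/56402.75 × 100 = 142.690.

142.69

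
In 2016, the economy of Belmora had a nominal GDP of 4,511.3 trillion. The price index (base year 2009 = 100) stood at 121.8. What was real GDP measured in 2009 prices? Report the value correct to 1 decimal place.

Real GDP = Nominal / (price index/100) = 4511.3 / 1.218 = 3703.86.

3,703.9 trillion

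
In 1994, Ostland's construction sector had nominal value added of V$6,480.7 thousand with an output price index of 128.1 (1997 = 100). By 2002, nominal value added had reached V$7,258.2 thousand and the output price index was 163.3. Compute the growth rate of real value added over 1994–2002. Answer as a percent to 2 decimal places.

Real value added 1994 = 6480.7 / 1.281 = 5059.09.
Real value added 2002 = 7258.2 / 1.633 = 4444.70.
Real growth = 4444.70 / 5059.09 − 1 = -0.1214.

-12.14%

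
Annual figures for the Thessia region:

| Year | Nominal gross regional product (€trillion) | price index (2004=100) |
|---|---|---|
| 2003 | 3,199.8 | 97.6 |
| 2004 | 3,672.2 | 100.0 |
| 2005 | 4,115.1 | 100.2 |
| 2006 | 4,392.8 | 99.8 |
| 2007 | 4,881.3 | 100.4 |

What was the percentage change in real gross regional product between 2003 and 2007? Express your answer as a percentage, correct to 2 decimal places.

Real gross regional product 2003 = 3199.8/0.976 = 3278.48.
Real gross regional product 2007 = 4881.3/1.004 = 4861.85.
Change = 4861.85/3278.48 − 1 = 0.4830.

48.30%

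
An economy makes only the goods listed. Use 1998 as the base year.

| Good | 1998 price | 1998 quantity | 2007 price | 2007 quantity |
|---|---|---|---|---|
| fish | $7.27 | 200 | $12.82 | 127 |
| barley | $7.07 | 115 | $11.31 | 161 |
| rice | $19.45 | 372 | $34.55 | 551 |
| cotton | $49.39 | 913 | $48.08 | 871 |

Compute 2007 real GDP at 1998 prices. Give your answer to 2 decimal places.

$55797.20

Real GDP 2007 = Σ (p_1998 × q_2007) = 7.27·127 + 7.07·161 + 19.45·551 + 49.39·871 = 55797.20.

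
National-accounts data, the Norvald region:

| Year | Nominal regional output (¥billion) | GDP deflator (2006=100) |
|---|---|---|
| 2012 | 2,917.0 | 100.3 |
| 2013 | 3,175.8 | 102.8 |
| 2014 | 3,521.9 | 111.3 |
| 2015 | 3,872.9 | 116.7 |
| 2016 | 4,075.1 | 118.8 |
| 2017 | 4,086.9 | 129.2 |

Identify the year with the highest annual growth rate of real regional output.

2013

2013: real = 3175.8/1.028 = 3089.30; growth vs 2012 (2908.28) = 6.22%.
2014: real = 3521.9/1.113 = 3164.33; growth vs 2013 (3089.30) = 2.43%.
2015: real = 3872.9/1.167 = 3318.68; growth vs 2014 (3164.33) = 4.88%.
2016: real = 4075.1/1.188 = 3430.22; growth vs 2015 (3318.68) = 3.36%.
2017: real = 4086.9/1.292 = 3163.24; growth vs 2016 (3430.22) = -7.78%.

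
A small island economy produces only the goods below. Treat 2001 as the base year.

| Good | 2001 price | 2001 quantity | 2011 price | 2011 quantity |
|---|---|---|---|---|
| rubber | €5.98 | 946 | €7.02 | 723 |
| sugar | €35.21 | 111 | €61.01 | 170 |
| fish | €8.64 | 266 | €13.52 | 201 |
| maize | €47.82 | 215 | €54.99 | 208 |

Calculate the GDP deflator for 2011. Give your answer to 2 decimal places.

Nominal GDP 2011 = 7.02·723 + 61.01·170 + 13.52·201 + 54.99·208 = 29602.60.
Real GDP 2011 (at 2001 prices) = 5.98·723 + 35.21·170 + 8.64·201 + 47.82·208 = 21992.44.
Deflator = Nominal/Real × 100 = 29602.60/21992.44 × 100 = 134.604.

134.60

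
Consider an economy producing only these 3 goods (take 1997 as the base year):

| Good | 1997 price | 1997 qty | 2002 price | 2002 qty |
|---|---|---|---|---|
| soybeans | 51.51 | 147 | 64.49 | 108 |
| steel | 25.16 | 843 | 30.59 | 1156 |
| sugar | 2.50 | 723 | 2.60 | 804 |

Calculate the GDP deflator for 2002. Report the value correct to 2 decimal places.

Nominal GDP 2002 = 64.49·108 + 30.59·1156 + 2.60·804 = 44417.36.
Real GDP 2002 (at 1997 prices) = 51.51·108 + 25.16·1156 + 2.50·804 = 36658.04.
Deflator = Nominal/Real × 100 = 44417.36/36658.04 × 100 = 121.167.

121.17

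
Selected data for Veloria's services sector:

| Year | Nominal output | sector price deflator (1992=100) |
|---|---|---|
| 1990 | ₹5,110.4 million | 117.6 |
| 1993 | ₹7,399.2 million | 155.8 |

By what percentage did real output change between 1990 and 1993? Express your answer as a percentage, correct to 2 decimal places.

9.29%

Deflate each year: 1990 → 5110.4/1.176 = 4345.58; 1993 → 7399.2/1.558 = 4749.17.
So real output changed by 4749.17/4345.58 − 1 = 0.0929, i.e. 9.29%.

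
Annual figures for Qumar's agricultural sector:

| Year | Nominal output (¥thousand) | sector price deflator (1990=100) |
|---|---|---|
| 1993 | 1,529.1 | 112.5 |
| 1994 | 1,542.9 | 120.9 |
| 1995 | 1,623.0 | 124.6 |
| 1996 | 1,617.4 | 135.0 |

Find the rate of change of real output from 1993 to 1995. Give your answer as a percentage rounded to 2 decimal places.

Real output 1993 = 1529.1/1.125 = 1359.20.
Real output 1995 = 1623.0/1.246 = 1302.57.
Change = 1302.57/1359.20 − 1 = -0.0417.

-4.17%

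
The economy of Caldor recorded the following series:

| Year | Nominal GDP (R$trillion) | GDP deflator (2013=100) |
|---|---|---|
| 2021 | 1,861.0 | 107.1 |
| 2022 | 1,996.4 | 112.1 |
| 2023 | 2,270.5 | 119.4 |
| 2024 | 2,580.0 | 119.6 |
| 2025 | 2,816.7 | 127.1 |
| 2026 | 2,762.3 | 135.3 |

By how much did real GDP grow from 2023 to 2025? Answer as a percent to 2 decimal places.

16.54%

Real GDP 2023 = 2270.5/1.194 = 1901.59.
Real GDP 2025 = 2816.7/1.271 = 2216.13.
Change = 2216.13/1901.59 − 1 = 0.1654.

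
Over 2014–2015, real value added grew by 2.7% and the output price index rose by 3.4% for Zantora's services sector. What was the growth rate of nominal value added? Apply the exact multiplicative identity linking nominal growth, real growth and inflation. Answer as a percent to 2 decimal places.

6.19%

(1 + g_nom) = (1 + g_real)(1 + π) = 1.0270 × 1.0340 = 1.06192.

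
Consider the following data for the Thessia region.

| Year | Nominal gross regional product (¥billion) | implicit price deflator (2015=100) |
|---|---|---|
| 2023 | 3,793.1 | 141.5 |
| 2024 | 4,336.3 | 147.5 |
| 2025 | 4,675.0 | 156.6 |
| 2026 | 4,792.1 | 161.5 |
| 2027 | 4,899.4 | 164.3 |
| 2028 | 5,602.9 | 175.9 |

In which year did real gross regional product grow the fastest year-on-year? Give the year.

2024

2024: real = 4336.3/1.475 = 2939.86; growth vs 2023 (2680.64) = 9.67%.
2025: real = 4675.0/1.566 = 2985.31; growth vs 2024 (2939.86) = 1.55%.
2026: real = 4792.1/1.615 = 2967.24; growth vs 2025 (2985.31) = -0.61%.
2027: real = 4899.4/1.643 = 2981.98; growth vs 2026 (2967.24) = 0.50%.
2028: real = 5602.9/1.759 = 3185.28; growth vs 2027 (2981.98) = 6.82%.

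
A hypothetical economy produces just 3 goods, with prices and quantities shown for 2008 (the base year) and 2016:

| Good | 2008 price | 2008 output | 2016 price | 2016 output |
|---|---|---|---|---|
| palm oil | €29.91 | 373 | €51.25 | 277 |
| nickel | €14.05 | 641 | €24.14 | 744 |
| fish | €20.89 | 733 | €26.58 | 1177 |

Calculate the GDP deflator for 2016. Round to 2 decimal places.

Nominal GDP 2016 = 51.25·277 + 24.14·744 + 26.58·1177 = 63441.07.
Real GDP 2016 (at 2008 prices) = 29.91·277 + 14.05·744 + 20.89·1177 = 43325.80.
Deflator = Nominal/Real × 100 = 63441.07/43325.80 × 100 = 146.428.

146.43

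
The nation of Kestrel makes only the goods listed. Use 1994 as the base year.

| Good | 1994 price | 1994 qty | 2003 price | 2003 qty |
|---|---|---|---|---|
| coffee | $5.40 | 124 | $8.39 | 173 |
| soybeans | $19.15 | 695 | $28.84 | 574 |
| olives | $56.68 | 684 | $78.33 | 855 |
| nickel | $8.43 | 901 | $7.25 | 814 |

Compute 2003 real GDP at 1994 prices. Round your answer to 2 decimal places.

Real GDP 2003 = Σ (p_1994 × q_2003) = 5.40·173 + 19.15·574 + 56.68·855 + 8.43·814 = 67249.72.

$67249.72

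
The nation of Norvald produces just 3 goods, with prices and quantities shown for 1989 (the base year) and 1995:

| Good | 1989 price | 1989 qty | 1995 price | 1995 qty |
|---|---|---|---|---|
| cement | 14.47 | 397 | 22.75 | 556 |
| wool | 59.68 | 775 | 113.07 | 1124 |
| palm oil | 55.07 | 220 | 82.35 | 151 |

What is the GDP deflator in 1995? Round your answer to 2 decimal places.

Nominal GDP 1995 = 22.75·556 + 113.07·1124 + 82.35·151 = 152174.53.
Real GDP 1995 (at 1989 prices) = 14.47·556 + 59.68·1124 + 55.07·151 = 83441.21.
Deflator = Nominal/Real × 100 = 152174.53/83441.21 × 100 = 182.373.

182.37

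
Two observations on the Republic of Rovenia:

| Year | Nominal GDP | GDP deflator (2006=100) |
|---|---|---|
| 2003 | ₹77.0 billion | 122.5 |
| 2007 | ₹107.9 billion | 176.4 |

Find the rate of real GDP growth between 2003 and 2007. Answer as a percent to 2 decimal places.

-2.69%

Real GDP 2003 = 77.0 / 1.225 = 62.86.
Real GDP 2007 = 107.9 / 1.764 = 61.17.
Real growth = 61.17 / 62.86 − 1 = -0.0269.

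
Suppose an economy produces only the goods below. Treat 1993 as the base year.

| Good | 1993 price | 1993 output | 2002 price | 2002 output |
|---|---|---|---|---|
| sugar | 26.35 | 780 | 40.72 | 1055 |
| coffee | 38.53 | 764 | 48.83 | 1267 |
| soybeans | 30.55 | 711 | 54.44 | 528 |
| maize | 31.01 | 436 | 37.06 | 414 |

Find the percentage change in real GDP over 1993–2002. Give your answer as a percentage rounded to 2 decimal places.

Real GDP 1993 = Nominal GDP 1993 = 26.35·780 + 38.53·764 + 30.55·711 + 31.01·436 = 85231.33.
Real GDP 2002 (at 1993 prices) = 26.35·1055 + 38.53·1267 + 30.55·528 + 31.01·414 = 105585.30.
Real growth = 105585.30/85231.33 − 1 = 0.2388.

23.88%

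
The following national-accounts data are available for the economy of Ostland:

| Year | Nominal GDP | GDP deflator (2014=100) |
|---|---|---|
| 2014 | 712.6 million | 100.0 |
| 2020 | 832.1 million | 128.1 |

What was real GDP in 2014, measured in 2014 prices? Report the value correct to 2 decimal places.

Real GDP = Nominal / (GDP deflator/100) = 712.6 / 1.000 = 712.60.

712.60 million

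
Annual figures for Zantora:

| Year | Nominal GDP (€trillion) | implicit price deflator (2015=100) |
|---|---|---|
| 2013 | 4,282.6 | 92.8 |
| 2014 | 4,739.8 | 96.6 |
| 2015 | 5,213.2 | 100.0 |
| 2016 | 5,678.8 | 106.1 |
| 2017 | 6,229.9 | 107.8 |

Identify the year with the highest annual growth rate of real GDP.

2017

2014: real = 4739.8/0.966 = 4906.63; growth vs 2013 (4614.87) = 6.32%.
2015: real = 5213.2/1.000 = 5213.20; growth vs 2014 (4906.63) = 6.25%.
2016: real = 5678.8/1.061 = 5352.31; growth vs 2015 (5213.20) = 2.67%.
2017: real = 6229.9/1.078 = 5779.13; growth vs 2016 (5352.31) = 7.97%.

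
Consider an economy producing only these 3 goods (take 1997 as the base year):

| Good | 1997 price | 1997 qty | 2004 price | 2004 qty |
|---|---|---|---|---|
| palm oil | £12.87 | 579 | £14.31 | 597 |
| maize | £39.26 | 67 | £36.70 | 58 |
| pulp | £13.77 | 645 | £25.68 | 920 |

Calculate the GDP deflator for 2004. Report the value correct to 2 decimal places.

151.56

Nominal GDP 2004 = 14.31·597 + 36.70·58 + 25.68·920 = 34297.27.
Real GDP 2004 (at 1997 prices) = 12.87·597 + 39.26·58 + 13.77·920 = 22628.87.
Deflator = Nominal/Real × 100 = 34297.27/22628.87 × 100 = 151.564.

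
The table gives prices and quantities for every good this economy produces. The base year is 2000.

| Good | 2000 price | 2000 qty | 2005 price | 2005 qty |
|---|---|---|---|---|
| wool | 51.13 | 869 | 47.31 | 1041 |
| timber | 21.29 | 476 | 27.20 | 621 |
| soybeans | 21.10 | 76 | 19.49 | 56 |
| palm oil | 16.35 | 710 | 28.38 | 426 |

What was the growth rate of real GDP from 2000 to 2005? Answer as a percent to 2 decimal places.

10.06%

Real GDP 2000 = Nominal GDP 2000 = 51.13·869 + 21.29·476 + 21.10·76 + 16.35·710 = 67778.11.
Real GDP 2005 (at 2000 prices) = 51.13·1041 + 21.29·621 + 21.10·56 + 16.35·426 = 74594.12.
Real growth = 74594.12/67778.11 − 1 = 0.1006.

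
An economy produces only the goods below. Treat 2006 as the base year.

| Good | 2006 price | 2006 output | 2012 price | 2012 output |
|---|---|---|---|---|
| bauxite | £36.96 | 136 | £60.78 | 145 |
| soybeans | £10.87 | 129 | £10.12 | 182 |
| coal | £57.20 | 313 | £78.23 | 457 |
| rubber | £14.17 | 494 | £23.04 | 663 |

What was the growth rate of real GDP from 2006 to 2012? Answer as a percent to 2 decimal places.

36.83%

Real GDP 2006 = Nominal GDP 2006 = 36.96·136 + 10.87·129 + 57.20·313 + 14.17·494 = 31332.37.
Real GDP 2012 (at 2006 prices) = 36.96·145 + 10.87·182 + 57.20·457 + 14.17·663 = 42872.65.
Real growth = 42872.65/31332.37 − 1 = 0.3683.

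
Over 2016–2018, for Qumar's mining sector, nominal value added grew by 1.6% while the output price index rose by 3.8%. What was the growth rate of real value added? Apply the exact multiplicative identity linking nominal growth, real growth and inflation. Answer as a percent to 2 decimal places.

(1 + g_nom) = (1 + g_real)(1 + π), so g_real = 1.0160 / 1.0380 − 1 = -0.02119.

-2.12%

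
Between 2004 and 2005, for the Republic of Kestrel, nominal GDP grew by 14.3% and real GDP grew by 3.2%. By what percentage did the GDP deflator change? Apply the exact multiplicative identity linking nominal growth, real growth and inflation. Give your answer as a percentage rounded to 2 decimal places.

10.76%

(1 + g_nom) = (1 + g_real)(1 + π), so π = 1.1430 / 1.0320 − 1 = 0.10756.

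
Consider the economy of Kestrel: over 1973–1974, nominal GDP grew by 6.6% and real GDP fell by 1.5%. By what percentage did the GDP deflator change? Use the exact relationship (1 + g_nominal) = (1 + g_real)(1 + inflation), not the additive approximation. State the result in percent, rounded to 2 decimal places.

8.22%

(1 + g_nom) = (1 + g_real)(1 + π), so π = 1.0660 / 0.9850 − 1 = 0.08223.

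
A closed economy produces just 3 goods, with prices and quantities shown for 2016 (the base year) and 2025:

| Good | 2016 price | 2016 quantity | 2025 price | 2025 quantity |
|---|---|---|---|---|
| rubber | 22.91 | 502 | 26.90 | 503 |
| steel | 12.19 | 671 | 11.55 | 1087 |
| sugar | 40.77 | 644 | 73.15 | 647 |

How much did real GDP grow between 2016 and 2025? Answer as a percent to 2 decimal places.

Real GDP 2016 = Nominal GDP 2016 = 22.91·502 + 12.19·671 + 40.77·644 = 45936.19.
Real GDP 2025 (at 2016 prices) = 22.91·503 + 12.19·1087 + 40.77·647 = 51152.45.
Real growth = 51152.45/45936.19 − 1 = 0.1136.

11.36%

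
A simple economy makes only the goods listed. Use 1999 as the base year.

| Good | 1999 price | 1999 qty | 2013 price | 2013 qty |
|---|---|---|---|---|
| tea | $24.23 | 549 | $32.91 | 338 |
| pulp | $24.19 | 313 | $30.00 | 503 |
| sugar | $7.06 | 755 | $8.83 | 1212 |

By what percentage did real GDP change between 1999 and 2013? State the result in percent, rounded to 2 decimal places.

Real GDP 1999 = Nominal GDP 1999 = 24.23·549 + 24.19·313 + 7.06·755 = 26204.04.
Real GDP 2013 (at 1999 prices) = 24.23·338 + 24.19·503 + 7.06·1212 = 28914.03.
Real growth = 28914.03/26204.04 − 1 = 0.1034.

10.34%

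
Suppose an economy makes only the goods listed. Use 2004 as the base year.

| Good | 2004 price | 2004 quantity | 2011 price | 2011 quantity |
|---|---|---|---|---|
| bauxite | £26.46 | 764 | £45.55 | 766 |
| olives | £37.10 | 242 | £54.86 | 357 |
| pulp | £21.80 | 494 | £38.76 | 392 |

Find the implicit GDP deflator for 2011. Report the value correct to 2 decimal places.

165.65

Nominal GDP 2011 = 45.55·766 + 54.86·357 + 38.76·392 = 69670.24.
Real GDP 2011 (at 2004 prices) = 26.46·766 + 37.10·357 + 21.80·392 = 42058.66.
Deflator = Nominal/Real × 100 = 69670.24/42058.66 × 100 = 165.650.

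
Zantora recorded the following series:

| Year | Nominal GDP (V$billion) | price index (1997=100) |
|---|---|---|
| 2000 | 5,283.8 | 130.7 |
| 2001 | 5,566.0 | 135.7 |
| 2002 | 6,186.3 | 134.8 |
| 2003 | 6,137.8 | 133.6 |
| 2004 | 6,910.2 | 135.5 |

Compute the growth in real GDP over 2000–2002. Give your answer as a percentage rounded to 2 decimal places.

Real GDP 2000 = 5283.8/1.307 = 4042.69.
Real GDP 2002 = 6186.3/1.348 = 4589.24.
Change = 4589.24/4042.69 − 1 = 0.1352.

13.52%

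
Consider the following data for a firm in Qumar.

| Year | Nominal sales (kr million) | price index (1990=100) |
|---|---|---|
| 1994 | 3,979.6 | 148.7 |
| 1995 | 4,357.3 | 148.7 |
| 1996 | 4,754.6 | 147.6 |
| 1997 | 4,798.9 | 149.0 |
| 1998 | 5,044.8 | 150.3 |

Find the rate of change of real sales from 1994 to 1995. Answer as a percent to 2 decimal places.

Real sales 1994 = 3979.6/1.487 = 2676.26.
Real sales 1995 = 4357.3/1.487 = 2930.26.
Change = 2930.26/2676.26 − 1 = 0.0949.

9.49%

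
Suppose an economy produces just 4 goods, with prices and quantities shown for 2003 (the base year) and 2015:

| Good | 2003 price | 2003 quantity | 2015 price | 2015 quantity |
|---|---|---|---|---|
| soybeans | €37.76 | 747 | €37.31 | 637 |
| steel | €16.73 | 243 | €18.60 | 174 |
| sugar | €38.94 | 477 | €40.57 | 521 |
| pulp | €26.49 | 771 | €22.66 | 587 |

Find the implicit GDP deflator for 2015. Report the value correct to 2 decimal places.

Nominal GDP 2015 = 37.31·637 + 18.60·174 + 40.57·521 + 22.66·587 = 61441.26.
Real GDP 2015 (at 2003 prices) = 37.76·637 + 16.73·174 + 38.94·521 + 26.49·587 = 62801.51.
Deflator = Nominal/Real × 100 = 61441.26/62801.51 × 100 = 97.834.

97.83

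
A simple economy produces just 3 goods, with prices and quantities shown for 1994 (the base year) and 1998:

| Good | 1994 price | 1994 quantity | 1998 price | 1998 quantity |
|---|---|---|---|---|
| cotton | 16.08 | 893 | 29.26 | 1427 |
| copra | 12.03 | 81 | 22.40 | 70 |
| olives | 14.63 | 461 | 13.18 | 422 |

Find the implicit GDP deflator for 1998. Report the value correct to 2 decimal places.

Nominal GDP 1998 = 29.26·1427 + 22.40·70 + 13.18·422 = 48883.98.
Real GDP 1998 (at 1994 prices) = 16.08·1427 + 12.03·70 + 14.63·422 = 29962.12.
Deflator = Nominal/Real × 100 = 48883.98/29962.12 × 100 = 163.153.

163.15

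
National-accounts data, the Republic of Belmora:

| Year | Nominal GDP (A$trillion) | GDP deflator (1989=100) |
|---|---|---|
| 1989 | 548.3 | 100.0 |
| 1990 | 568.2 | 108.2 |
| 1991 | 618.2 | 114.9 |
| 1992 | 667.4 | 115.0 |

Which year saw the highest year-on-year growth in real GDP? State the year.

1992

1990: real = 568.2/1.082 = 525.14; growth vs 1989 (548.30) = -4.22%.
1991: real = 618.2/1.149 = 538.03; growth vs 1990 (525.14) = 2.45%.
1992: real = 667.4/1.150 = 580.35; growth vs 1991 (538.03) = 7.87%.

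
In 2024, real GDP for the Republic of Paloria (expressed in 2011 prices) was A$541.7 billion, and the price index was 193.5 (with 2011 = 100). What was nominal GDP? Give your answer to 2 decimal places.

A$1,048.19 billion

Nominal GDP = Real × (price index/100) = 541.7 × 1.935 = 1048.19.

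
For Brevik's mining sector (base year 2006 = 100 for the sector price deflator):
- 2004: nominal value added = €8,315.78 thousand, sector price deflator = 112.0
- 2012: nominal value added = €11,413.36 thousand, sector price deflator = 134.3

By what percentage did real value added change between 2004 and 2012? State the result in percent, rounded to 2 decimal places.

14.46%

Real value added 2004 = 8315.78 / 1.120 = 7424.80.
Real value added 2012 = 11413.36 / 1.343 = 8498.41.
Real growth = 8498.41 / 7424.80 − 1 = 0.1446.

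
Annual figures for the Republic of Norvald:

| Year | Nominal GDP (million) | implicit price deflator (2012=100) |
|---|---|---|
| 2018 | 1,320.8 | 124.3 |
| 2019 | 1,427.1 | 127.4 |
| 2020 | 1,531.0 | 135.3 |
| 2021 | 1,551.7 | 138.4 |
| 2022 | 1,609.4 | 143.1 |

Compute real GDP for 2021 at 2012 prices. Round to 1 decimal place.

1,121.2 million

Real GDP 2021 = 1551.7 / 1.384 = 1121.17.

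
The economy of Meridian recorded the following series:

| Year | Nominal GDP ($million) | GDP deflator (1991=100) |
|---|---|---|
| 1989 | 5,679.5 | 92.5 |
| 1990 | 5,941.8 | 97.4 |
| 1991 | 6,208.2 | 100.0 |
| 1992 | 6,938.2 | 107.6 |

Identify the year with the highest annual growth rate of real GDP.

1992

1990: real = 5941.8/0.974 = 6100.41; growth vs 1989 (6140.00) = -0.64%.
1991: real = 6208.2/1.000 = 6208.20; growth vs 1990 (6100.41) = 1.77%.
1992: real = 6938.2/1.076 = 6448.14; growth vs 1991 (6208.20) = 3.86%.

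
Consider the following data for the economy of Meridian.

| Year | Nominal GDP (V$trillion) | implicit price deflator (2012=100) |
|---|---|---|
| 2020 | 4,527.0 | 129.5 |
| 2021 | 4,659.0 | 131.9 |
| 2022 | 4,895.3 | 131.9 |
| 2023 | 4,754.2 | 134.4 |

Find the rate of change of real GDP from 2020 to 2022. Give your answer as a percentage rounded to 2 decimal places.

6.17%

Real GDP 2020 = 4527.0/1.295 = 3495.75.
Real GDP 2022 = 4895.3/1.319 = 3711.37.
Change = 3711.37/3495.75 − 1 = 0.0617.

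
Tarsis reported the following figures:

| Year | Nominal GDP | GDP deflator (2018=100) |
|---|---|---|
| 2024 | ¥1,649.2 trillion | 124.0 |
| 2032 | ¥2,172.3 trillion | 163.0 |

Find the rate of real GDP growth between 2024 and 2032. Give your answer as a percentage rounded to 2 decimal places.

Real GDP 2024 = 1649.2 / 1.240 = 1330.00.
Real GDP 2032 = 2172.3 / 1.630 = 1332.70.
Real growth = 1332.70 / 1330.00 − 1 = 0.0020.

0.20%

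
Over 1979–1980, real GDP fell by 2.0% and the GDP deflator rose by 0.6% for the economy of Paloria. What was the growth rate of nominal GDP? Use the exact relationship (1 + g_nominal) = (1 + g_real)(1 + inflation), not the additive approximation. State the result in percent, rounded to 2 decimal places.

(1 + g_nom) = (1 + g_real)(1 + π) = 0.9800 × 1.0060 = 0.98588.

-1.41%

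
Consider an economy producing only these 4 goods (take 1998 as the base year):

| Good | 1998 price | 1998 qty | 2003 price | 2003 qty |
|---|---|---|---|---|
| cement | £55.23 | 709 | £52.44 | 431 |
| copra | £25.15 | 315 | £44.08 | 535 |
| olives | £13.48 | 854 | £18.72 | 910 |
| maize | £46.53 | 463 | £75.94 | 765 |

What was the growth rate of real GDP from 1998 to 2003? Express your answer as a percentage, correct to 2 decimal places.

Real GDP 1998 = Nominal GDP 1998 = 55.23·709 + 25.15·315 + 13.48·854 + 46.53·463 = 80135.63.
Real GDP 2003 (at 1998 prices) = 55.23·431 + 25.15·535 + 13.48·910 + 46.53·765 = 85121.63.
Real growth = 85121.63/80135.63 − 1 = 0.0622.

6.22%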